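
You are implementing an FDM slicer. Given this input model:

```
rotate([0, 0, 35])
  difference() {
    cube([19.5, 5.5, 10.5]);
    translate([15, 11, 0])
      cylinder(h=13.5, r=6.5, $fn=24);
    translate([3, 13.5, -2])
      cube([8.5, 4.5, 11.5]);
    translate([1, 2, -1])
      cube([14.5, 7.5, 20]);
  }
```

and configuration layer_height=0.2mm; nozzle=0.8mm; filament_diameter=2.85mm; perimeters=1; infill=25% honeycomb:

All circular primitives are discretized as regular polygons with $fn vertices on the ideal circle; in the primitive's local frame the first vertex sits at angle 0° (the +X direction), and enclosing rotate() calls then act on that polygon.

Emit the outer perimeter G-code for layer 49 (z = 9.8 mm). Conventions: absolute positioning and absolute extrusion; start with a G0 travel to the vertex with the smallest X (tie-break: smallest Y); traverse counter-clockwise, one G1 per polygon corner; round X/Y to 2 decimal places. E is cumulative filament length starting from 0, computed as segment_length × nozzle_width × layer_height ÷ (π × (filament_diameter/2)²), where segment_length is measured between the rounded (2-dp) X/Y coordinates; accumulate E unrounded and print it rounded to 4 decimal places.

G0 X-3.15 Y4.51 Z9.80
G1 X0.00 Y0.00 E0.1380
G1 X15.97 Y11.18 E0.6269
G1 X12.82 Y15.69 E0.7649
G1 X11.93 Y15.07 E0.7921
G1 X11.87 Y14.87 E0.7973
G1 X10.96 Y13.44 E0.8398
G1 X10.08 Y12.63 E0.8698
G1 X11.55 Y10.53 E0.9341
G1 X-0.33 Y2.21 E1.2979
G1 X-2.34 Y5.08 E1.3858
G1 X-3.15 Y4.51 E1.4106

At z = 9.8 mm: the cube is present — its section is the full 19.5×5.5 rectangle; the r=6.5 cylinder at (15, 11) gives a regular 24-gon of circumradius 6.5 (constant along its height); the cube at (3, 13.5) is not intersected at this z (z outside [-2, 9.5]); the cube at (1, 2) is present — its section is the full 14.5×7.5 rectangle; Subtracting the remaining from the first: starting from the 19.5×5.5 cube, the r=6.5 cylinder at (15, 11) partially overlaps it — only the 4.44 mm² overlap (of its 131.22 mm²) is removed, clipping the outline; the 14.5×7.5 cube at (1, 2) partially overlaps it — only the 48.05 mm² overlap (of its 108.75 mm²) is removed, clipping the outline — 1 connected region; (whole slice rotated 35° about Z — lengths, areas and connectivity unchanged). The outline is a single polygon with 11 vertices. Extrusion per mm of travel: 0.8 × 0.2 / (π × 1.425²) = 0.025081. Accumulating E over each segment gives final E = 1.4106.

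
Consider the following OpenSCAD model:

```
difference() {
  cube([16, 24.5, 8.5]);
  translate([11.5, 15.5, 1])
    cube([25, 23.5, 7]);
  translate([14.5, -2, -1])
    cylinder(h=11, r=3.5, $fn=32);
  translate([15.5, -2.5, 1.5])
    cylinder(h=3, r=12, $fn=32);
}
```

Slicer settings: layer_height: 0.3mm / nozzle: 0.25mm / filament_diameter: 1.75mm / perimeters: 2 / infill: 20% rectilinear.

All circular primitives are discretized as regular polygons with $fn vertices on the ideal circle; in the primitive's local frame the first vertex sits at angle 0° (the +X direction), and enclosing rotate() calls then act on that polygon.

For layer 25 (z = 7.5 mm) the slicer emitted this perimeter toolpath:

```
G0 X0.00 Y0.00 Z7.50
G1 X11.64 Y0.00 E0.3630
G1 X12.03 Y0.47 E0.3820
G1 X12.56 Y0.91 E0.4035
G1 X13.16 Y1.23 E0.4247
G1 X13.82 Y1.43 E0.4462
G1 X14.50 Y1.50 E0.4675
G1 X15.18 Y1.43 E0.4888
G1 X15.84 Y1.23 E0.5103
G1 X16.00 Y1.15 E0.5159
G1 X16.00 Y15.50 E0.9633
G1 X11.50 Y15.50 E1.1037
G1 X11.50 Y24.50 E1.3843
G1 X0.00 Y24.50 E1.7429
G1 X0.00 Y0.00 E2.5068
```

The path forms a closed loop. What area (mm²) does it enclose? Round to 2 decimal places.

346.46 mm²

Apply the shoelace formula to the sequence of (X, Y) vertices; enclosed area = 346.46 mm².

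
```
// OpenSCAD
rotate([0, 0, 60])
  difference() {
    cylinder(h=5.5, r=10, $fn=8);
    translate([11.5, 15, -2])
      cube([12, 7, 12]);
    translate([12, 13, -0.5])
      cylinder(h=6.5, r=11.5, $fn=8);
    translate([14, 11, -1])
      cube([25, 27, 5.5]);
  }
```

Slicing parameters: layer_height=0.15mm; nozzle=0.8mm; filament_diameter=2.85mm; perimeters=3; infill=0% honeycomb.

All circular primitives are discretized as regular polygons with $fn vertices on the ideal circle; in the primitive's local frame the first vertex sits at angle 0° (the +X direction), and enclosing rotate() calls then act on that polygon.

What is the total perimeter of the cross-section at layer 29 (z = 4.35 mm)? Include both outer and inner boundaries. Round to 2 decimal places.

At z = 4.35 mm: the r=10 cylinder contributes a regular 8-gon of circumradius 10 (perimeter = 2·8·10.000·sin(180°/8) = 61.23 mm); the 12×7 cube at (11.5, 15) contributes its full rectangle (perimeter 38.00 mm); the r=11.5 cylinder at (12, 13) gives a regular 8-gon of circumradius 11.5 (constant along its height) (perimeter = 2·8·11.500·sin(180°/8) = 70.41 mm); the 25×27 cube at (14, 11) contributes its full rectangle (perimeter 104.00 mm); Subtracting the remaining from the first: starting from the r=10 cylinder, the 12×7 cube at (11.5, 15) misses the remaining region (no effect); the r=11.5 cylinder at (12, 13) partially overlaps it — only the 17.53 mm² overlap (of its 374.06 mm²) is removed, clipping the outline; the 25×27 cube at (14, 11) misses the remaining region (no effect) — boundary = 61.23 mm; (rotated 60° about Z; rotation is an isometry so areas/perimeters/island counts are preserved). Overall, the cross-section is a single solid region. Total boundary length (outer) = 61.23 mm.

61.23 mm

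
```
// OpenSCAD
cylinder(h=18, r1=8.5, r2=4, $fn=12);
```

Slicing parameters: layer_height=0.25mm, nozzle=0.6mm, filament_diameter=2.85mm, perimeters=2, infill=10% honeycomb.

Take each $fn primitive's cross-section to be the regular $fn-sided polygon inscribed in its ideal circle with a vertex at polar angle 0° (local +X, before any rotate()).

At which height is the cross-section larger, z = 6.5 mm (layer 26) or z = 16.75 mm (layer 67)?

layer 26 (z = 6.5 mm)

Layer 26 (z = 6.5): the cone contributes a regular 12-gon of circumradius 6.875 (interpolated between r1=8.5 and r2=4 at t=0.361) (area = (12/2)·6.875²·sin(360°/12) = 141.80 mm²). So its area = 141.80 mm². Layer 67 (z = 16.75): the cone contributes a regular 12-gon of circumradius 4.312 (interpolated between r1=8.5 and r2=4 at t=0.931) (area = (12/2)·4.312²·sin(360°/12) = 55.79 mm²). So its area = 55.79 mm². Layer 26 is larger (141.80 vs 55.79 mm²).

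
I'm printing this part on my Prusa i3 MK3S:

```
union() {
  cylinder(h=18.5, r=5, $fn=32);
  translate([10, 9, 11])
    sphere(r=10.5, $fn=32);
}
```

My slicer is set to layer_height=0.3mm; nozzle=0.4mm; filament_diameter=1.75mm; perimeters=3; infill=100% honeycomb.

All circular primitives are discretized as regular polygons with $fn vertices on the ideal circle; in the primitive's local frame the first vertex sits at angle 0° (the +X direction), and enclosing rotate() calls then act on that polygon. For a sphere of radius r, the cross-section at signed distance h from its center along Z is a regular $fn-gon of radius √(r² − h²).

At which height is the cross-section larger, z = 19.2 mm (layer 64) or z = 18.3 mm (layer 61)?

Layer 64 (z = 19.2): the cylinder is absent (z outside [0, 18.5]); the r=10.5 sphere at (10, 9) contributes a regular 32-gon of circumradius √(10.5²−8.2²) = 6.558 (area = (32/2)·6.558²·sin(360°/32) = 134.25 mm²); Merging all regions: only the r=10.5 sphere at (10, 9) is present, so the union is just that shape — area = 134.25 mm². So its area = 134.25 mm². Layer 61 (z = 18.3): the r=5 cylinder gives a regular 32-gon of circumradius 5 (constant along its height) (area = (32/2)·5.000²·sin(360°/32) = 78.04 mm²); the r=10.5 sphere at (10, 9) contributes a regular 32-gon of circumradius √(10.5²−7.3²) = 7.547 (area = (32/2)·7.547²·sin(360°/32) = 177.80 mm²); Combining (union): the 2 present regions are separate (no shared area or edge), so areas and boundary lengths simply add and each stays a separate island — area = 255.83 mm². So its area = 255.83 mm². Layer 61 is larger (255.83 vs 134.25 mm²).

layer 61 (z = 18.3 mm)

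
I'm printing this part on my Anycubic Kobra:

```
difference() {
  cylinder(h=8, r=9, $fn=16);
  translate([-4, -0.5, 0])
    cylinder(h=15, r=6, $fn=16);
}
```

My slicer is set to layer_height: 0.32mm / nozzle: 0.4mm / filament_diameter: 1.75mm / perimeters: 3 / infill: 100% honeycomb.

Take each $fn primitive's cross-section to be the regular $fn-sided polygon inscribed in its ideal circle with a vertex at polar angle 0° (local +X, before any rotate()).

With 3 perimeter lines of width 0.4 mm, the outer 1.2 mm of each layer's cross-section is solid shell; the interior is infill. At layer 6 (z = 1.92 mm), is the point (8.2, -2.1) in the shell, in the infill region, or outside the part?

At z = 1.92 mm: the r=9 cylinder contributes a regular 16-gon of circumradius 9; the r=6 cylinder at (-4, -0.5) gives a regular 16-gon of circumradius 6 (constant along its height); Taking the first minus the rest: starting from the r=9 cylinder, the r=6 cylinder at (-4, -0.5) partially overlaps it — only the 102.65 mm² overlap (of its 110.21 mm²) is removed, clipping the outline — 1 connected region. Overall, the cross-section is a single solid region. The nearest boundary edge runs (9.00, 0.00)→(8.31, -3.44); distance from the point to it = 0.37 mm. The point is inside the cross-section, 0.37 mm from the nearest boundary — within the 1.2 mm shell band (3 × 0.4).

shell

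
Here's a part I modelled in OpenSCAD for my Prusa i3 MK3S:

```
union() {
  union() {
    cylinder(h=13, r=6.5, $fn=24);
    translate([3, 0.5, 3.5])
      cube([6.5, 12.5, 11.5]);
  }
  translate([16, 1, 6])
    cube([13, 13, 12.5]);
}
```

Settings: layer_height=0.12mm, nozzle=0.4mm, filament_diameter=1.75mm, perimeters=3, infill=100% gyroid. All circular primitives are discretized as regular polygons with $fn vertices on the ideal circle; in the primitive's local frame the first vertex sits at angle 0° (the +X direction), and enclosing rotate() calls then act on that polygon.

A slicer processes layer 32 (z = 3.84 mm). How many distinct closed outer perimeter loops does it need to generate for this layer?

1

At z = 3.84 mm: the r=6.5 cylinder gives a regular 24-gon of circumradius 6.5 (constant along its height); the 6.5×12.5 cube at (3, 0.5) contributes its full rectangle; Combining (union): the regions partially overlap (shared area 12.41 mm²), so overlapping operands fuse into one piece — 1 connected region; the cube at (16, 1) is absent (z outside [6, 18.5]); Combining (union): only that combined region is present, so the union is just that shape — 1 connected region. The result has 1 disconnected region.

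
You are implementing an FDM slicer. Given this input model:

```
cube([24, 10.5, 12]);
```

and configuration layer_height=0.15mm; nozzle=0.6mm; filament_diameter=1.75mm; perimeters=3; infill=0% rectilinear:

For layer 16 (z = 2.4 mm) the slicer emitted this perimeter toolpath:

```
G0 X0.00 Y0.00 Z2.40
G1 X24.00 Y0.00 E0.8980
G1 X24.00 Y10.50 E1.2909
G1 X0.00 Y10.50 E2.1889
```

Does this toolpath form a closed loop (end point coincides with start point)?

Start point (G0): (0.00, 0.00). End point (last G1): the path does not return to the start — open.

no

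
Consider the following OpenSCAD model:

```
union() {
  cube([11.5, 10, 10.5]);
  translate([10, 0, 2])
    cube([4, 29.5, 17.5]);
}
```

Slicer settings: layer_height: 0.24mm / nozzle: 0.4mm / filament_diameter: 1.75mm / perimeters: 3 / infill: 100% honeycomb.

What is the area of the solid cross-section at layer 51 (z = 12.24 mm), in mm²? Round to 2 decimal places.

At z = 12.24 mm: the cube does not reach this height (z outside [0, 10.5]); the 4×29.5 cube at (10, 0) contributes its full rectangle (area 118.00 mm²); Taking the union: only the 4×29.5 cube at (10, 0) is present, so the union is just that shape — area = 118.00 mm². Overall, the cross-section is a single solid region. Net area = 118.00 mm².

118.00 mm²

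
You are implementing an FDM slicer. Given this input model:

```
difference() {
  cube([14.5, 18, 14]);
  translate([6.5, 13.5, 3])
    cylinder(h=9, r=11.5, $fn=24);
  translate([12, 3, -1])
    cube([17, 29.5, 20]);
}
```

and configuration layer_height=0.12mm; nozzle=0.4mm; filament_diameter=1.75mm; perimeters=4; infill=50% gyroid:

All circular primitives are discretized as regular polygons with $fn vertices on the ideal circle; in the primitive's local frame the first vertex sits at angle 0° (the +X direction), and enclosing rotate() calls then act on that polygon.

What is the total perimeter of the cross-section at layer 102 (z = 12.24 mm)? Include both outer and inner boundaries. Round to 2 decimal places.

At z = 12.24 mm: the 14.5×18 cube contributes its full rectangle (perimeter 65.00 mm); the cylinder at (6.5, 13.5) is not intersected at this z (z outside [3, 12]); the cube at (12, 3) (footprint 17×29.5) is included at this height (perimeter 93.00 mm); After the difference (first − rest): starting from the 14.5×18 cube, the 17×29.5 cube at (12, 3) partially overlaps it — only the 37.50 mm² overlap (of its 501.50 mm²) is removed, clipping the outline — boundary = 65.00 mm. Overall, the cross-section is a single solid region. Total boundary length (outer) = 65.00 mm.

65.00 mm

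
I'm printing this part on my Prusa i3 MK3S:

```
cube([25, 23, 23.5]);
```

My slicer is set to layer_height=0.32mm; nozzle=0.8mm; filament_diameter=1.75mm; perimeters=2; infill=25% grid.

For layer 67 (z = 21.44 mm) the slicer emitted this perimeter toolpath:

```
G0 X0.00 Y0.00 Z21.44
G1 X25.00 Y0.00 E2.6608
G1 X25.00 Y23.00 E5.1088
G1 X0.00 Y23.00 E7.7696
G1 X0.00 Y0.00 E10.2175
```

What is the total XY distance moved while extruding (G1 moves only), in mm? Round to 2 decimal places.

Sum the Euclidean lengths of each G1 segment: total = 96.00 mm.

96.00 mm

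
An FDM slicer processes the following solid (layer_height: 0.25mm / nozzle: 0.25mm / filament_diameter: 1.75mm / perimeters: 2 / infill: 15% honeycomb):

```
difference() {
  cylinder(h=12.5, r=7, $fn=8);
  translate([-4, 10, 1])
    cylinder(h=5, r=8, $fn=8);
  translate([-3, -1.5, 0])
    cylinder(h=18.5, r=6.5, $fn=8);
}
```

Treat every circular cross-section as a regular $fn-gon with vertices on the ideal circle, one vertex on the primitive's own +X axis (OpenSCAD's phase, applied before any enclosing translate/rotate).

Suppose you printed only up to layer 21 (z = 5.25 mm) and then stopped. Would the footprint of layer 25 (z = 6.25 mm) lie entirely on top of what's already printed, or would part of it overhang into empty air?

part overhangs

Compare the two slices. At z = 5.25: the cylinder: section is a regular 8-gon, circumradius r=7 (area = (8/2)·7.000²·sin(360°/8) = 138.59 mm²); the r=8 cylinder at (-4, 10) gives a regular 8-gon of circumradius 8 (constant along its height) (area = (8/2)·8.000²·sin(360°/8) = 181.02 mm²); the cylinder at (-3, -1.5): section is a regular 8-gon, circumradius r=6.5 (area = (8/2)·6.500²·sin(360°/8) = 119.50 mm²); Subtracting the remaining from the first: starting from the r=7 cylinder (138.59 mm²), the r=8 cylinder at (-4, 10) partially overlaps it — only the 22.42 mm² overlap (of its 181.02 mm²) is removed, clipping the outline; the r=6.5 cylinder at (-3, -1.5) partially overlaps it — only the 76.40 mm² overlap (of its 119.50 mm²) is removed, clipping the outline — area = 39.77 mm². At z = 6.25: the cylinder: section is a regular 8-gon, circumradius r=7 (area = (8/2)·7.000²·sin(360°/8) = 138.59 mm²); the cylinder at (-4, 10) is not intersected at this z (z outside [1, 6]); the cylinder at (-3, -1.5): section is a regular 8-gon, circumradius r=6.5 (area = (8/2)·6.500²·sin(360°/8) = 119.50 mm²); Subtracting the remaining from the first: starting from the r=7 cylinder (138.59 mm²), the r=6.5 cylinder at (-3, -1.5) partially overlaps it — only the 86.12 mm² overlap (of its 119.50 mm²) is removed, clipping the outline — area = 52.47 mm². Checking containment: at z = 6.25 the cross-section extends beyond the z = 5.25 cross-section by about 12.70 mm².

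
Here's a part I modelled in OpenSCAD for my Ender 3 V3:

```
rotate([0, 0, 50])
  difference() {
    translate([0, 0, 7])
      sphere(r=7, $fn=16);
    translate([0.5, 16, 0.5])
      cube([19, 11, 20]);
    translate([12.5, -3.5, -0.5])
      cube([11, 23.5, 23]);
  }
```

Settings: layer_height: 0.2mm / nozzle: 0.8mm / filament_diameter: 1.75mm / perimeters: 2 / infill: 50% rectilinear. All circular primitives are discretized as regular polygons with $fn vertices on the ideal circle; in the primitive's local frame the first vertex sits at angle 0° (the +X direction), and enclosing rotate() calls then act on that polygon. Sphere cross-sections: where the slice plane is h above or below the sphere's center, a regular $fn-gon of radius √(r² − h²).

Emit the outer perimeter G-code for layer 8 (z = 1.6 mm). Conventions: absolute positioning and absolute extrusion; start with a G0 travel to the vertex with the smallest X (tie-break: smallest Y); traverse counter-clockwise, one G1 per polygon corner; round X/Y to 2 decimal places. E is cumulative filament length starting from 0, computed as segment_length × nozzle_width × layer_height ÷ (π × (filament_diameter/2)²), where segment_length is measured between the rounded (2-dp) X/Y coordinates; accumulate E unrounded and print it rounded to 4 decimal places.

G0 X-4.44 Y-0.39 Z1.60
G1 X-3.95 Y-2.06 E0.1158
G1 X-2.86 Y-3.41 E0.2312
G1 X-1.34 Y-4.25 E0.3467
G1 X0.39 Y-4.44 E0.4625
G1 X2.06 Y-3.95 E0.5783
G1 X3.41 Y-2.86 E0.6937
G1 X4.25 Y-1.34 E0.8092
G1 X4.44 Y0.39 E0.9250
G1 X3.95 Y2.06 E1.0407
G1 X2.86 Y3.41 E1.1562
G1 X1.34 Y4.25 E1.2717
G1 X-0.39 Y4.44 E1.3875
G1 X-2.06 Y3.95 E1.5032
G1 X-3.41 Y2.86 E1.6187
G1 X-4.25 Y1.34 E1.7342
G1 X-4.44 Y-0.39 E1.8499

At z = 1.6 mm: the r=7 sphere contributes a regular 16-gon of circumradius √(7²−5.4²) = 4.454; the cube at (0.5, 16) is present — its section is the full 19×11 rectangle; the 11×23.5 cube at (12.5, -3.5) contributes its full rectangle; Subtracting the remaining from the first: starting from the r=7 sphere, the 19×11 cube at (0.5, 16) misses the remaining region (no effect); the 11×23.5 cube at (12.5, -3.5) misses the remaining region (no effect) — 1 connected region; (whole slice rotated 50° about Z — lengths, areas and connectivity unchanged). The outline is a single polygon with 16 vertices. Extrusion per mm of travel: 0.8 × 0.2 / (π × 0.875²) = 0.066520. Accumulating E over each segment gives final E = 1.8499.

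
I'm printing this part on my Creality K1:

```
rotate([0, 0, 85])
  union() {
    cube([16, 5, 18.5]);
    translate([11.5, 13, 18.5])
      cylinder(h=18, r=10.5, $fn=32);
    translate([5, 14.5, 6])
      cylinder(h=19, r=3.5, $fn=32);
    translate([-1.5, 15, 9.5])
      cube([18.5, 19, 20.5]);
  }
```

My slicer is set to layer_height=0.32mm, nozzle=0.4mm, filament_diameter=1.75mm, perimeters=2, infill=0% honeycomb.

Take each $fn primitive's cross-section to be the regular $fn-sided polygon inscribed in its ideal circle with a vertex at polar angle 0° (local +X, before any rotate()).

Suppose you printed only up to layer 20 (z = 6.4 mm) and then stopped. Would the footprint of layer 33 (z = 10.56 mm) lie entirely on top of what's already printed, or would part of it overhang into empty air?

Compare the two slices. At z = 6.4: the cube is present — its section is the full 16×5 rectangle (area 80.00 mm²); the cylinder at (11.5, 13) is not intersected at this z (z outside [18.5, 36.5]); the r=3.5 cylinder at (5, 14.5) gives a regular 32-gon of circumradius 3.5 (constant along its height) (area = (32/2)·3.500²·sin(360°/32) = 38.24 mm²); the cube at (-1.5, 15) is not intersected at this z (z outside [9.5, 30]); Merging all regions: the 2 present regions are separate (no shared area or edge), so areas and boundary lengths simply add and each stays a separate island — area = 118.24 mm²; (rotated 85° about Z; rotation is an isometry so areas/perimeters/island counts are preserved). At z = 10.56: the 16×5 cube contributes its full rectangle (area 80.00 mm²); the cylinder at (11.5, 13) does not reach this height (z outside [18.5, 36.5]); the cylinder at (5, 14.5): section is a regular 32-gon, circumradius r=3.5 (area = (32/2)·3.500²·sin(360°/32) = 38.24 mm²); the cube at (-1.5, 15) (footprint 18.5×19) is included at this height (area 351.50 mm²); Merging all regions: the regions partially overlap — summed areas 469.74 mm² minus the doubly-counted overlap 15.64 mm² gives 454.09 mm² — area = 454.09 mm²; (rotated 85° about Z; rotation is an isometry so areas/perimeters/island counts are preserved). Checking containment: at z = 10.56 the cross-section extends beyond the z = 6.4 cross-section by about 335.86 mm².

part overhangs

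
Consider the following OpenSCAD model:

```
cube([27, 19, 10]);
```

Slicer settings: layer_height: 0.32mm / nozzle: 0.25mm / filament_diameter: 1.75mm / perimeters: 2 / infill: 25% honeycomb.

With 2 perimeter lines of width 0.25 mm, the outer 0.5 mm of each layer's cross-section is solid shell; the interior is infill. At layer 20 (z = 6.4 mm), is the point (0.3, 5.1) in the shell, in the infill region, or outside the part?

shell

At z = 6.4 mm: the 27×19 cube contributes its full rectangle. Overall, the cross-section is a single solid region. The nearest boundary edge runs (0.00, 19.00)→(0.00, 0.00); distance from the point to it = 0.30 mm. The point is inside the cross-section, 0.30 mm from the nearest boundary — within the 0.5 mm shell band (2 × 0.25).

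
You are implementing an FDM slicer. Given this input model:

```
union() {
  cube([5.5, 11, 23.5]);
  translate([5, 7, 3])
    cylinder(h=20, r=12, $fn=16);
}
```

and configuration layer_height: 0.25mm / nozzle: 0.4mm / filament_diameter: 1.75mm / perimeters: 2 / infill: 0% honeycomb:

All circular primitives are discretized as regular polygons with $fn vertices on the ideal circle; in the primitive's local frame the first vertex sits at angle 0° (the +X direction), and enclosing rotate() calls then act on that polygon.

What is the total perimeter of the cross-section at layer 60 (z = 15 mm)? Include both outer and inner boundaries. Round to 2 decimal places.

At z = 15 mm: the cube (footprint 5.5×11) is included at this height (perimeter 33.00 mm); the r=12 cylinder at (5, 7) gives a regular 16-gon of circumradius 12 (constant along its height) (perimeter = 2·16·12.000·sin(180°/16) = 74.91 mm); Combining (union): the 5.5×11 cube lies entirely inside the r=12 cylinder at (5, 7), so the union is just the r=12 cylinder at (5, 7) — boundary = 74.91 mm. Overall, the cross-section is a single solid region. Total boundary length (outer) = 74.91 mm.

74.91 mm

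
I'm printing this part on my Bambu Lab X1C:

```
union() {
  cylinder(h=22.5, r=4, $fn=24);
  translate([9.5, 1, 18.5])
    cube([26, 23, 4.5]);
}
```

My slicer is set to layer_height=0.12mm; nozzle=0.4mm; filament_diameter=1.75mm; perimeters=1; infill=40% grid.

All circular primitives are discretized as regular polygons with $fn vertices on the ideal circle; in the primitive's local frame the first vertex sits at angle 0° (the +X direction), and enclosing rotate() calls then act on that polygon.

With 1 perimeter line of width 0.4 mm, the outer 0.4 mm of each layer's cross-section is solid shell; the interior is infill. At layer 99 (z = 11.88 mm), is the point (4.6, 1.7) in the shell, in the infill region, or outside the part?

At z = 11.88 mm: the r=4 cylinder gives a regular 24-gon of circumradius 4 (constant along its height); the cube at (9.5, 1) does not reach this height (z outside [18.5, 23]); Combining (union): only the r=4 cylinder is present, so the union is just that shape — 1 connected region. Overall, the cross-section is a single solid region. The nearest boundary edge runs (3.86, 1.04)→(3.46, 2.00); distance from the point to it = 0.93 mm. The point is not inside any of the regions above, so it lies outside the cross-section (0.93 mm from the nearest boundary).

outside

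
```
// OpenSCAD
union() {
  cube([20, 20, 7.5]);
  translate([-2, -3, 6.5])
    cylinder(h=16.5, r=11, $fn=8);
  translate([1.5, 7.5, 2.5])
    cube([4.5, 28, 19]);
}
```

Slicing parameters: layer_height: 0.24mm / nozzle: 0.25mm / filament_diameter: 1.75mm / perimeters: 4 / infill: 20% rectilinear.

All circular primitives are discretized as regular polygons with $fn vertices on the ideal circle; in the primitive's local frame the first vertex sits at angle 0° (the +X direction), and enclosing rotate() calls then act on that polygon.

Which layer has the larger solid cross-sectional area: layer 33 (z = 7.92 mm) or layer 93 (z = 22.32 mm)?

Layer 33 (z = 7.92): the cube is absent (z outside [0, 7.5]); the cylinder at (-2, -3): section is a regular 8-gon, circumradius r=11 (area = (8/2)·11.000²·sin(360°/8) = 342.24 mm²); the 4.5×28 cube at (1.5, 7.5) contributes its full rectangle (area 126.00 mm²); Combining (union): the 2 present regions are separate (no shared area or edge), so areas and boundary lengths simply add and each stays a separate island — area = 468.24 mm². So its area = 468.24 mm². Layer 93 (z = 22.32): the cube does not reach this height (z outside [0, 7.5]); the cylinder at (-2, -3): section is a regular 8-gon, circumradius r=11 (area = (8/2)·11.000²·sin(360°/8) = 342.24 mm²); the cube at (1.5, 7.5) is absent (z outside [2.5, 21.5]); Taking the union: only the r=11 cylinder at (-2, -3) is present, so the union is just that shape — area = 342.24 mm². So its area = 342.24 mm². Layer 33 is larger (468.24 vs 342.24 mm²).

layer 33 (z = 7.92 mm)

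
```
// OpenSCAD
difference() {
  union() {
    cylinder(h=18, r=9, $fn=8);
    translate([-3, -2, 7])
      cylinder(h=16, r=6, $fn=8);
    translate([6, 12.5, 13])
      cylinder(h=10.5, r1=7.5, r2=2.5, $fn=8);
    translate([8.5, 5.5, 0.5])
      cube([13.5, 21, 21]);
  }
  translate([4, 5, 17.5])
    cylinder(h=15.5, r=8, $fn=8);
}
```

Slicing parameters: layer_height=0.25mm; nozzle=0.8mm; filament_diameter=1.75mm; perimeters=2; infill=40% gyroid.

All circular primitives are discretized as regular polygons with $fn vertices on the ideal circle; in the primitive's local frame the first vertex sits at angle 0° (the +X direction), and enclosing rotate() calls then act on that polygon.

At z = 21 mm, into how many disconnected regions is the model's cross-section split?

At z = 21 mm: the cylinder is not intersected at this z (z outside [0, 18]); the cylinder at (-3, -2): section is a regular 8-gon, circumradius r=6; the cone at (6, 12.5) (r1=7.5→r2=2.5) has section circumradius 3.690 here — a regular 8-gon; the 13.5×21 cube at (8.5, 5.5) contributes its full rectangle; Combining (union): the regions partially overlap (shared area 3.40 mm²), so overlapping operands fuse into one piece — 2 connected regions; the cylinder at (4, 5): section is a regular 8-gon, circumradius r=8; Taking the first minus the rest: starting from the result so far, the r=8 cylinder at (4, 5) partially overlaps it — only the 47.63 mm² overlap (of its 181.02 mm²) is removed, clipping the outline — 2 connected regions. The result has 2 disconnected regions.

2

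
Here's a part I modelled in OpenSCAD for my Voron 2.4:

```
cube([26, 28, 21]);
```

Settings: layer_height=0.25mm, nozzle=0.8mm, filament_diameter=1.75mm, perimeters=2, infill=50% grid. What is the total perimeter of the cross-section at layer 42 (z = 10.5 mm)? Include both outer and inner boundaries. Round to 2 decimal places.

108.00 mm

At z = 10.5 mm: the 26×28 cube contributes its full rectangle (perimeter 108.00 mm). Overall, the cross-section is a single solid region. Total boundary length (outer) = 108.00 mm.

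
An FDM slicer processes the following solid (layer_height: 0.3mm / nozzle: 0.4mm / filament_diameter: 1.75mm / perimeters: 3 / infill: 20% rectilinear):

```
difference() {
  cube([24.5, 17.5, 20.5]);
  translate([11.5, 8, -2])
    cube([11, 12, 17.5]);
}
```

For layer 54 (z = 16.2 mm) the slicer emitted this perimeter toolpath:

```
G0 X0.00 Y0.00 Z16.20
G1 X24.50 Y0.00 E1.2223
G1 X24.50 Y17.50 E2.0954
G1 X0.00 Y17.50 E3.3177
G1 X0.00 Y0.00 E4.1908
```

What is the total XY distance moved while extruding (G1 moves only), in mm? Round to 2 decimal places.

84.00 mm

Sum the Euclidean lengths of each G1 segment: total = 84.00 mm.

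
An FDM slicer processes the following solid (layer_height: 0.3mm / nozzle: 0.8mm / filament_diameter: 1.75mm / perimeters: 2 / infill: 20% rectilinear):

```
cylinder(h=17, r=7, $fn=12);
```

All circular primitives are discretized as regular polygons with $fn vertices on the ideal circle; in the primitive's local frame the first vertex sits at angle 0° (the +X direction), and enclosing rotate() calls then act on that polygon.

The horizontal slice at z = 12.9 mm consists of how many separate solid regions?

At z = 12.9 mm: the cylinder: section is a regular 12-gon, circumradius r=7. The result has 1 disconnected region.

1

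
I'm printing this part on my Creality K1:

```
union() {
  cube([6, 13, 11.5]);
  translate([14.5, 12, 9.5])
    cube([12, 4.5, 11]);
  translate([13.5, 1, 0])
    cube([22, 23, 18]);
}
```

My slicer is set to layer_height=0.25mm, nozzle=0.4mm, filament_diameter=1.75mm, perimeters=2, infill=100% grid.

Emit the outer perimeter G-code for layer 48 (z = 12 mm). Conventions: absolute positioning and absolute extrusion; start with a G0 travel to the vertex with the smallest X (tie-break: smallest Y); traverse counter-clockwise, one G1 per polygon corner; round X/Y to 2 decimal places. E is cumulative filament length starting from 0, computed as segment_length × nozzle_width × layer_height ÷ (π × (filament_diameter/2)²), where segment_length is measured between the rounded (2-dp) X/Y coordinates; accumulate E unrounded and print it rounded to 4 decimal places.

G0 X13.50 Y1.00 Z12.00
G1 X35.50 Y1.00 E0.9147
G1 X35.50 Y24.00 E1.8709
G1 X13.50 Y24.00 E2.7855
G1 X13.50 Y1.00 E3.7418

At z = 12 mm: the cube does not reach this height (z outside [0, 11.5]); the cube at (14.5, 12) is present — its section is the full 12×4.5 rectangle; the 22×23 cube at (13.5, 1) contributes its full rectangle; Combining (union): the 12×4.5 cube at (14.5, 12) lies entirely inside the 22×23 cube at (13.5, 1), so the union is just the 22×23 cube at (13.5, 1) — 1 connected region. The outline is a single polygon with 4 vertices. Extrusion per mm of travel: 0.4 × 0.25 / (π × 0.875²) = 0.041575. Accumulating E over each segment gives final E = 3.7418.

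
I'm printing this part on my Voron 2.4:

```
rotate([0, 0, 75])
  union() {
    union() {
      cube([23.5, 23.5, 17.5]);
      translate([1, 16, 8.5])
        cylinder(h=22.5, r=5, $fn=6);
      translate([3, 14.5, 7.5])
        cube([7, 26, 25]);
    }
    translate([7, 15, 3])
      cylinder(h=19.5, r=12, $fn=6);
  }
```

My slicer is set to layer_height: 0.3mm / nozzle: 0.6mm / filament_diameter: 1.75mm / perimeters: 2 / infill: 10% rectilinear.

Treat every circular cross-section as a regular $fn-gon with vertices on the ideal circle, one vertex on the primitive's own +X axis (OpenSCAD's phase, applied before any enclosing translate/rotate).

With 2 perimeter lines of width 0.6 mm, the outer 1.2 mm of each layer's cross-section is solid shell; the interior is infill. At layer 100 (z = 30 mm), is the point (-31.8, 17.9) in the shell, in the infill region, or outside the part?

shell

At z = 30 mm: the cube is absent (z outside [0, 17.5]); the r=5 cylinder at (1, 16) contributes a regular 6-gon of circumradius 5; the cube at (3, 14.5) (footprint 7×26) is included at this height; Merging all regions: the regions partially overlap (shared area 11.43 mm²), so overlapping operands fuse into one piece — 1 connected region; the cylinder at (7, 15) is not intersected at this z (z outside [3, 22.5]); Taking the union: only that combined region is present, so the union is just that shape — 1 connected region; (whole slice rotated 75° about Z — lengths, areas and connectivity unchanged). Overall, the cross-section is a single solid region. Undo the 75° rotation: the query point maps to (9.060, 35.349) in the un-rotated model frame. The nearest boundary edge runs (10.00, 40.50)→(10.00, 14.50); distance from the point to it = 0.94 mm. The point is inside the cross-section, 0.94 mm from the nearest boundary — within the 1.2 mm shell band (2 × 0.6).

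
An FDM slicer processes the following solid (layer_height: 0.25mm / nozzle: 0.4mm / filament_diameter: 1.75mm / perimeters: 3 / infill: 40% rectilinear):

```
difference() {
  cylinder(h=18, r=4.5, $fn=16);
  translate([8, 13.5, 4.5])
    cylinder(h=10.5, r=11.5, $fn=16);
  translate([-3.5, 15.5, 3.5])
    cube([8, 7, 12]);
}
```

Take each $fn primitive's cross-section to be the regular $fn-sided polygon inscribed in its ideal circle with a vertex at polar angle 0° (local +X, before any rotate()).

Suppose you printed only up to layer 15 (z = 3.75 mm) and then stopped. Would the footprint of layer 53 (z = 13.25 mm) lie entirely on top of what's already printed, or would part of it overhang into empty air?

Compare the two slices. At z = 3.75: the cylinder: section is a regular 16-gon, circumradius r=4.5 (area = (16/2)·4.500²·sin(360°/16) = 61.99 mm²); the cylinder at (8, 13.5) is not intersected at this z (z outside [4.5, 15]); the cube at (-3.5, 15.5) (footprint 8×7) is included at this height (area 56.00 mm²); Taking the first minus the rest: starting from the r=4.5 cylinder (61.99 mm²), the 8×7 cube at (-3.5, 15.5) misses the remaining region (no effect) — area = 61.99 mm². At z = 13.25: the cylinder: section is a regular 16-gon, circumradius r=4.5 (area = (16/2)·4.500²·sin(360°/16) = 61.99 mm²); the r=11.5 cylinder at (8, 13.5) contributes a regular 16-gon of circumradius 11.5 (area = (16/2)·11.500²·sin(360°/16) = 404.88 mm²); the cube at (-3.5, 15.5) (footprint 8×7) is included at this height (area 56.00 mm²); Taking the first minus the rest: starting from the r=4.5 cylinder (61.99 mm²), the r=11.5 cylinder at (8, 13.5) partially overlaps it — only the 0.04 mm² overlap (of its 404.88 mm²) is removed, clipping the outline; the 8×7 cube at (-3.5, 15.5) misses the remaining region (no effect) — area = 61.95 mm². Checking containment: the cross-section at z = 13.25 is a subset of the cross-section at z = 3.75.

entirely on top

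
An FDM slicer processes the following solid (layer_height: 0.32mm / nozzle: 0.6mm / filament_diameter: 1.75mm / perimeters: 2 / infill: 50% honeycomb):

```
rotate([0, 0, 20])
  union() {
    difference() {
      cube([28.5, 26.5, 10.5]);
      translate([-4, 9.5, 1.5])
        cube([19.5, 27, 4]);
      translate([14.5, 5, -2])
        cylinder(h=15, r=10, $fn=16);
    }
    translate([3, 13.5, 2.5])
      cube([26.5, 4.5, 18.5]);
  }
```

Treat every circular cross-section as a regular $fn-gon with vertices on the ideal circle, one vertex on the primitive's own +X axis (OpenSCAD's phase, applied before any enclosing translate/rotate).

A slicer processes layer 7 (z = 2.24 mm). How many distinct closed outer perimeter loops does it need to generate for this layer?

At z = 2.24 mm: the cube is present — its section is the full 28.5×26.5 rectangle; the cube at (-4, 9.5) (footprint 19.5×27) is included at this height; the r=10 cylinder at (14.5, 5) contributes a regular 16-gon of circumradius 10; After the difference (first − rest): starting from the 28.5×26.5 cube, the 19.5×27 cube at (-4, 9.5) partially overlaps it — only the 263.50 mm² overlap (of its 526.50 mm²) is removed, clipping the outline; the r=10 cylinder at (14.5, 5) partially overlaps it — only the 208.40 mm² overlap (of its 306.15 mm²) is removed, clipping the outline — 2 connected regions; the cube at (3, 13.5) is not intersected at this z (z outside [2.5, 21]); Merging all regions: only the result so far is present, so the union is just that shape — 2 connected regions; (rotated 20° about Z; rotation is an isometry so areas/perimeters/island counts are preserved). The result has 2 disconnected regions.

2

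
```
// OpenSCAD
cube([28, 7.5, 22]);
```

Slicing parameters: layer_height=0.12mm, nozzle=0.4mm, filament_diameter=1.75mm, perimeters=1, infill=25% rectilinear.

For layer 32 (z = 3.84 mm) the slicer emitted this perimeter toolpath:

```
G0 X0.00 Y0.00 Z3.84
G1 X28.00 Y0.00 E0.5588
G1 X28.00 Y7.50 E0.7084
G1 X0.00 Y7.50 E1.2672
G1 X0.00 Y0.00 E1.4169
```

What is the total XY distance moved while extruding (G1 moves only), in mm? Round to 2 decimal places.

71.00 mm

Sum the Euclidean lengths of each G1 segment: total = 71.00 mm.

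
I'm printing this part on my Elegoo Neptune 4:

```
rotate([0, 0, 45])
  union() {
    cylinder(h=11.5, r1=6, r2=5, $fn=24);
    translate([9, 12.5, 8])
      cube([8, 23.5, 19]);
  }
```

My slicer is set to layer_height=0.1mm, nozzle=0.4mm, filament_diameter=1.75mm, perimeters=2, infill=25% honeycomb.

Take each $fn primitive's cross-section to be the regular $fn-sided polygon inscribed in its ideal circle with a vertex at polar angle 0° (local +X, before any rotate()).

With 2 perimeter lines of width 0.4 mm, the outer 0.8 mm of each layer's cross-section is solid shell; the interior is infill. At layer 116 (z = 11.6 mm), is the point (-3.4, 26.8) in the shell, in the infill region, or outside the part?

At z = 11.6 mm: the cone does not reach this height (z outside [0, 11.5]); the 8×23.5 cube at (9, 12.5) contributes its full rectangle; Combining (union): only the 8×23.5 cube at (9, 12.5) is present, so the union is just that shape — 1 connected region; (whole slice rotated 45° about Z — lengths, areas and connectivity unchanged). Overall, the cross-section is a single solid region. Undo the 45° rotation: the query point maps to (16.546, 21.355) in the un-rotated model frame. The nearest boundary edge runs (17.00, 12.50)→(17.00, 36.00); distance from the point to it = 0.45 mm. The point is inside the cross-section, 0.45 mm from the nearest boundary — within the 0.8 mm shell band (2 × 0.4).

shell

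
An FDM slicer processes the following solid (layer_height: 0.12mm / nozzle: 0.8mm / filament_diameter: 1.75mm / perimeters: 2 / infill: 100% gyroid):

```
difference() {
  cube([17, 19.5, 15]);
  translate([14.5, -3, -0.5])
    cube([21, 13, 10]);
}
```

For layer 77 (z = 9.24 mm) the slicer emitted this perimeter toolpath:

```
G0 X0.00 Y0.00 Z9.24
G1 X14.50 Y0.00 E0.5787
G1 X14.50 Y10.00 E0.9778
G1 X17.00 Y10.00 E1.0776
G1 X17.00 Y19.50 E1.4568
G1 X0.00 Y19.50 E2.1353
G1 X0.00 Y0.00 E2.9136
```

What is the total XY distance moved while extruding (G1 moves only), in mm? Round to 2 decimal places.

Sum the Euclidean lengths of each G1 segment: total = 73.00 mm.

73.00 mm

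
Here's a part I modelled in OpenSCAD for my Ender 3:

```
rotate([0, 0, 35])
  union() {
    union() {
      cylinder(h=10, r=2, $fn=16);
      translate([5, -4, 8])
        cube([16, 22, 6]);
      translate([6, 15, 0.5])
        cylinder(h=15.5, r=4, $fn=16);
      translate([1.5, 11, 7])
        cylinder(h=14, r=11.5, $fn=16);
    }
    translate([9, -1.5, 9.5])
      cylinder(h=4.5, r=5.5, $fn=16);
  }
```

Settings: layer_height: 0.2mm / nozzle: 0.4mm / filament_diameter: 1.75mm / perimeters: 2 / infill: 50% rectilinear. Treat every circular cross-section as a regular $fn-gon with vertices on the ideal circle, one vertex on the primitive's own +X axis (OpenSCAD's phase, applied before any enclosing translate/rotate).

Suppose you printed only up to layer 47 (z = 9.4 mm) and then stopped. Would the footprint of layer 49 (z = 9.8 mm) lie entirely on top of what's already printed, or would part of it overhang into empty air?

part overhangs

Compare the two slices. At z = 9.4: the r=2 cylinder gives a regular 16-gon of circumradius 2 (constant along its height) (area = (16/2)·2.000²·sin(360°/16) = 12.25 mm²); the cube at (5, -4) (footprint 16×22) is included at this height (area 352.00 mm²); the r=4 cylinder at (6, 15) contributes a regular 16-gon of circumradius 4 (area = (16/2)·4.000²·sin(360°/16) = 48.98 mm²); the r=11.5 cylinder at (1.5, 11) contributes a regular 16-gon of circumradius 11.5 (area = (16/2)·11.500²·sin(360°/16) = 404.88 mm²); Merging all regions: the regions partially overlap — summed areas 818.11 mm² minus the doubly-counted overlap 167.58 mm² gives 650.53 mm² — area = 650.53 mm²; the cylinder at (9, -1.5) is not intersected at this z (z outside [9.5, 14]); Merging all regions: only that combined region is present, so the union is just that shape — area = 650.53 mm²; (rotated 35° about Z; rotation is an isometry so areas/perimeters/island counts are preserved). At z = 9.8: the r=2 cylinder contributes a regular 16-gon of circumradius 2 (area = (16/2)·2.000²·sin(360°/16) = 12.25 mm²); the cube at (5, -4) (footprint 16×22) is included at this height (area 352.00 mm²); the r=4 cylinder at (6, 15) gives a regular 16-gon of circumradius 4 (constant along its height) (area = (16/2)·4.000²·sin(360°/16) = 48.98 mm²); the r=11.5 cylinder at (1.5, 11) contributes a regular 16-gon of circumradius 11.5 (area = (16/2)·11.500²·sin(360°/16) = 404.88 mm²); Taking the union: the regions partially overlap — summed areas 818.11 mm² minus the doubly-counted overlap 167.58 mm² gives 650.53 mm² — area = 650.53 mm²; the r=5.5 cylinder at (9, -1.5) contributes a regular 16-gon of circumradius 5.5 (area = (16/2)·5.500²·sin(360°/16) = 92.61 mm²); Taking the union: the regions partially overlap — summed areas 743.14 mm² minus the doubly-counted overlap 67.28 mm² gives 675.86 mm² — area = 675.86 mm²; (rotated 35° about Z; rotation is an isometry so areas/perimeters/island counts are preserved). Checking containment: at z = 9.8 the cross-section extends beyond the z = 9.4 cross-section by about 25.33 mm².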